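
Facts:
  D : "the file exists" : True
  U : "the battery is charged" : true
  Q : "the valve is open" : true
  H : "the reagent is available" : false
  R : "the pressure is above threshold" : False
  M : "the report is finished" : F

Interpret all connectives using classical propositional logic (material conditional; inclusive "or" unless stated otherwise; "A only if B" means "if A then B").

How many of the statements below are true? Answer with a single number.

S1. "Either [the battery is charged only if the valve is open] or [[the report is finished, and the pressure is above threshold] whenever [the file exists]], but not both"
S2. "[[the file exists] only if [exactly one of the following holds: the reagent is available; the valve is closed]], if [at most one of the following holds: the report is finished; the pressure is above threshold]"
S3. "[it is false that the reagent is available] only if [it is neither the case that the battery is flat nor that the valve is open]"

1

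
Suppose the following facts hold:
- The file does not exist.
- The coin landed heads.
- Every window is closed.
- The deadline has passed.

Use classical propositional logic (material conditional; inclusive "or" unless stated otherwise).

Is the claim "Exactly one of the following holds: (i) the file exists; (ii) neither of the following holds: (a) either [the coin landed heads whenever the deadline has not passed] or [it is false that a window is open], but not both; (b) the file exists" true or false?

true

Let M = "the file exists" (False), K = "the deadline has passed" (True), L = "the coin landed heads" (True), D = "a window is open" (False).
Formalization: M xor (((not K -> L) xor not D) nor M)

not K = not True = False
not K -> L = False -> True = True
not D = not False = True
(not K -> L) xor not D = True xor True = False
((not K -> L) xor not D) nor M = False nor False = True
M xor (((not K -> L) xor not D) nor M) = False xor True = True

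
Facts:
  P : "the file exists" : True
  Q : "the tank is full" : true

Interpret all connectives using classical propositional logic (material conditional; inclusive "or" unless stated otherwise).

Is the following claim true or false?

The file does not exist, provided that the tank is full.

The statement is false.

Formalization: Q -> ~P

~P = ~T = F
Q -> ~P = T -> F = F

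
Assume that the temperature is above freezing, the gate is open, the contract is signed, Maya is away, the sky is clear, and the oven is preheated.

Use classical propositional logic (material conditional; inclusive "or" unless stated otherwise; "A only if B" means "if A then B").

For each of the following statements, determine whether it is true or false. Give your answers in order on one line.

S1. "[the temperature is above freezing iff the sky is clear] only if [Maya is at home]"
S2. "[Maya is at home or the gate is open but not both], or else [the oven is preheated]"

S1 F; S2 T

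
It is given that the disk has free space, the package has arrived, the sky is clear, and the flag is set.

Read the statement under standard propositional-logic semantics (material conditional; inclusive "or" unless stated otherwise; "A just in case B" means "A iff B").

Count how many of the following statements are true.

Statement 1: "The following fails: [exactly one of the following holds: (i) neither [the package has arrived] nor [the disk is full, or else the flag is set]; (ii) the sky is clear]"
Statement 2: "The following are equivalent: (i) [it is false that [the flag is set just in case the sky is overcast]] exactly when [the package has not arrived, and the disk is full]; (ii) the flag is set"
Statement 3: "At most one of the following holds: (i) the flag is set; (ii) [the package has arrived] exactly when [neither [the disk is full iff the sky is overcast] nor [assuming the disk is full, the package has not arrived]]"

Let Q = "the package has arrived" (T), P = "the disk is full" (F), S = "the flag is set" (T), R = "the sky is overcast" (F).

Statement 1: In symbols: ¬((Q ↓ (P ∨ S)) ⊕ ¬R)

P ∨ S = F ∨ T = T
Q ↓ (P ∨ S) = T ↓ T = F
¬R = ¬F = T
(Q ↓ (P ∨ S)) ⊕ ¬R = F ⊕ T = T
¬((Q ↓ (P ∨ S)) ⊕ ¬R) = ¬T = F
So Statement 1 is false.

Statement 2: Formalization: (¬(S ↔ R) ↔ (¬Q ∧ P)) ↔ S

S ↔ R = T ↔ F = F
¬(S ↔ R) = ¬F = T
¬Q = ¬T = F
¬Q ∧ P = F ∧ F = F
¬(S ↔ R) ↔ (¬Q ∧ P) = T ↔ F = F
(¬(S ↔ R) ↔ (¬Q ∧ P)) ↔ S = F ↔ T = F
Thus Statement 2 is false.

Statement 3: In symbols: S ↑ (Q ↔ ((P ↔ R) ↓ (P → ¬Q)))

P ↔ R = F ↔ F = T
¬Q = ¬T = F
P → ¬Q = F → F = T
(P ↔ R) ↓ (P → ¬Q) = T ↓ T = F
Q ↔ ((P ↔ R) ↓ (P → ¬Q)) = T ↔ F = F
S ↑ (Q ↔ ((P ↔ R) ↓ (P → ¬Q))) = T ↑ F = T
So Statement 3 is true.

1 of the 3 statements is true.

1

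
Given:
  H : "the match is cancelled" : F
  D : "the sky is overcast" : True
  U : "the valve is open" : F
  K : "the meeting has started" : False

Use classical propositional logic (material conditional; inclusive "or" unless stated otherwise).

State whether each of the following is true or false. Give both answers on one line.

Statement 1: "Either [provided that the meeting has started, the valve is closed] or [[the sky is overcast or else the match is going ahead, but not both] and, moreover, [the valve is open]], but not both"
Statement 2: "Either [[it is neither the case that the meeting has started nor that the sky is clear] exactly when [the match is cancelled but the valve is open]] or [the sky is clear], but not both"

Statement 1: This is (K -> not U) xor ((D xor not H) and U).

not U = not False = True
K -> not U = False -> True = True
not H = not False = True
D xor not H = True xor True = False
(D xor not H) and U = False and False = False
(K -> not U) xor ((D xor not H) and U) = True xor False = True
Thus Statement 1 is true.

Statement 2: Parsed as ((K nor not D) iff (H and U)) xor not D

not D = not True = False
K nor not D = False nor False = True
H and U = False and False = False
(K nor not D) iff (H and U) = True iff False = False
not D = not True = False
((K nor not D) iff (H and U)) xor not D = False xor False = False
Thus Statement 2 is false.

Statement 1 T / Statement 2 F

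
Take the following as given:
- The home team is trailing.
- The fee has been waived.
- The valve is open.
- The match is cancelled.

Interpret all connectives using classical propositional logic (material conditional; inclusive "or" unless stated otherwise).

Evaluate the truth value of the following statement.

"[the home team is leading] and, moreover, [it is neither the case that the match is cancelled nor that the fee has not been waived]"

False.

Let P = "the home team is leading" (F), S = "the match is cancelled" (T), Q = "the fee has been waived" (T).
This is P & (S nor ~Q).

~Q = ~T = F
S nor ~Q = T nor F = F
P & (S nor ~Q) = F & F = F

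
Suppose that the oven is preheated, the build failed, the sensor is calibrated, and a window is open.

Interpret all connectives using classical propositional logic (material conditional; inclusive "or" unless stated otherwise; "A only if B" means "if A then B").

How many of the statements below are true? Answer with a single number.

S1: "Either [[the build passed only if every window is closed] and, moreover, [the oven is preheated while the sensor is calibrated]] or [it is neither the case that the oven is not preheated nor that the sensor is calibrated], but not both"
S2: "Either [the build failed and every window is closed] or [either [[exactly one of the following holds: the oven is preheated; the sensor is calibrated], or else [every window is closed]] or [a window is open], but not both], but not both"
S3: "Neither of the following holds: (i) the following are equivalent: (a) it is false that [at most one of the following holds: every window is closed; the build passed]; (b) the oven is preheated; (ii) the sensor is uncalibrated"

3

Let S = "the build passed" (False), U = "a window is open" (True), N = "the oven is preheated" (True), D = "the sensor is calibrated" (True).

S1: In symbols: ((S -> not U) and (N and D)) xor (not N nor D)

not U = not True = False
S -> not U = False -> False = True
N and D = True and True = True
(S -> not U) and (N and D) = True and True = True
not N = not True = False
not N nor D = False nor True = False
((S -> not U) and (N and D)) xor (not N nor D) = True xor False = True
Thus S1 is true.

S2: Parsed as (not S and not U) xor (((N xor D) or not U) xor U)

not S = not False = True
not U = not True = False
not S and not U = True and False = False
N xor D = True xor True = False
not U = not True = False
(N xor D) or not U = False or False = False
((N xor D) or not U) xor U = False xor True = True
(not S and not U) xor (((N xor D) or not U) xor U) = False xor True = True
Thus S2 is true.

S3: This is (not (not U nand S) iff N) nor not D.

not U = not True = False
not U nand S = False nand False = True
not (not U nand S) = not True = False
not (not U nand S) iff N = False iff True = False
not D = not True = False
(not (not U nand S) iff N) nor not D = False nor False = True
Thus S3 is true.

True statements: 3 (S1, S2, S3).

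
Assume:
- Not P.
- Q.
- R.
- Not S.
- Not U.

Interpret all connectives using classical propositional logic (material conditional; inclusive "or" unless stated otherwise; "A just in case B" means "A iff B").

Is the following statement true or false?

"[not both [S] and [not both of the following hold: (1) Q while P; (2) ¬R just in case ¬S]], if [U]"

This is U -> (S nand ((Q & P) nand (~R <-> ~S))).

Q & P = T & F = F
~R = ~T = F
~S = ~F = T
~R <-> ~S = F <-> T = F
(Q & P) nand (~R <-> ~S) = F nand F = T
S nand ((Q & P) nand (~R <-> ~S)) = F nand T = T
U -> (S nand ((Q & P) nand (~R <-> ~S))) = F -> T = T

True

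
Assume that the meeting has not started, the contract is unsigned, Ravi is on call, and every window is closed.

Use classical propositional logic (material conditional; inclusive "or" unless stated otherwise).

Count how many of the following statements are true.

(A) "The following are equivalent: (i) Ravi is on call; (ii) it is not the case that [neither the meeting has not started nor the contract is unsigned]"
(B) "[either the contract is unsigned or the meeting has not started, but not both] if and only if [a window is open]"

2

Let R = "Ravi is on call" (T), P = "the meeting has started" (F), Q = "the contract is signed" (F), S = "a window is open" (F).

(A): Parsed as R ↔ ¬(¬P ↓ ¬Q)

¬P = ¬F = T
¬Q = ¬F = T
¬P ↓ ¬Q = T ↓ T = F
¬(¬P ↓ ¬Q) = ¬F = T
R ↔ ¬(¬P ↓ ¬Q) = T ↔ T = T
Hence (A) is true.

(B): Parsed as (¬Q ⊕ ¬P) ↔ S

¬Q = ¬F = T
¬P = ¬F = T
¬Q ⊕ ¬P = T ⊕ T = F
(¬Q ⊕ ¬P) ↔ S = F ↔ F = T
So (B) is true.

2 of the 2 statements are true ((A), (B)).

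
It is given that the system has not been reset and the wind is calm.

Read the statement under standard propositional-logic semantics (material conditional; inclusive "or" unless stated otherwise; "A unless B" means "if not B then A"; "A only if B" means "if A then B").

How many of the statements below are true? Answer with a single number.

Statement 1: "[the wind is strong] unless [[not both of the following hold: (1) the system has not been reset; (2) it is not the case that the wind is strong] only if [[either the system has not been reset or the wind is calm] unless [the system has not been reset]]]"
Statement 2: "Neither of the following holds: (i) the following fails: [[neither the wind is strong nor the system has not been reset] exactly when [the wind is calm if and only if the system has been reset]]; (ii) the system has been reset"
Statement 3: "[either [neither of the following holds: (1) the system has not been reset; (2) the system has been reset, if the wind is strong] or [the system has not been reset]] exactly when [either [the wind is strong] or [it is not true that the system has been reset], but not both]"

Let P = "the wind is strong" (False), L = "the system has been reset" (False).

Statement 1: Parsed as P or ((not L nand not P) -> ((not L or not P) or not L))

not L = not False = True
not P = not False = True
not L nand not P = True nand True = False
not L = not False = True
not P = not False = True
not L or not P = True or True = True
not L = not False = True
(not L or not P) or not L = True or True = True
(not L nand not P) -> ((not L or not P) or not L) = False -> True = True
P or ((not L nand not P) -> ((not L or not P) or not L)) = False or True = True
Hence Statement 1 is true.

Statement 2: Formalization: not ((P nor not L) iff (not P iff L)) nor L

not L = not False = True
P nor not L = False nor True = False
not P = not False = True
not P iff L = True iff False = False
(P nor not L) iff (not P iff L) = False iff False = True
not ((P nor not L) iff (not P iff L)) = not True = False
not ((P nor not L) iff (not P iff L)) nor L = False nor False = True
Hence Statement 2 is true.

Statement 3: Formalization: ((not L nor (P -> L)) or not L) iff (P xor not L)

not L = not False = True
P -> L = False -> False = True
not L nor (P -> L) = True nor True = False
not L = not False = True
(not L nor (P -> L)) or not L = False or True = True
not L = not False = True
P xor not L = False xor True = True
((not L nor (P -> L)) or not L) iff (P xor not L) = True iff True = True
Hence Statement 3 is true.

3 of the 3 statements are true (Statement 1, Statement 2, Statement 3).

3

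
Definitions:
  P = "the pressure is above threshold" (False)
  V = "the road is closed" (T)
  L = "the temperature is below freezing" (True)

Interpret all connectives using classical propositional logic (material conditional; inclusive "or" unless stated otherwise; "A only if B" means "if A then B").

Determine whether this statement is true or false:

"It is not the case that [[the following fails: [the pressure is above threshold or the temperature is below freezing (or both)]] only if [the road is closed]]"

False.

Formalization: ~(~(P | L) -> V)

P | L = F | T = T
~(P | L) = ~T = F
~(P | L) -> V = F -> T = T
~(~(P | L) -> V) = ~T = F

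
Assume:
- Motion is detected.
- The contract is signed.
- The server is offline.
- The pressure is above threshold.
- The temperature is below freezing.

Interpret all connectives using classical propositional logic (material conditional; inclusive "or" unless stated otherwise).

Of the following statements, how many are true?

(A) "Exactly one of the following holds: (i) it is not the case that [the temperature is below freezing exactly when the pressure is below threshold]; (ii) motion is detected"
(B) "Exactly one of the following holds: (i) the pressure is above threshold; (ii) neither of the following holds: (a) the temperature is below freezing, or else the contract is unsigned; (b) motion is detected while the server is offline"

1

Let R = "the temperature is below freezing" (T), G = "the pressure is above threshold" (T), U = "motion is detected" (T), V = "the contract is signed" (T), K = "the server is online" (F).

(A): In symbols: ~(R <-> ~G) xor U

~G = ~T = F
R <-> ~G = T <-> F = F
~(R <-> ~G) = ~F = T
~(R <-> ~G) xor U = T xor T = F
So (A) is false.

(B): In symbols: G xor ((R | ~V) nor (U & ~K))

~V = ~T = F
R | ~V = T | F = T
~K = ~F = T
U & ~K = T & T = T
(R | ~V) nor (U & ~K) = T nor T = F
G xor ((R | ~V) nor (U & ~K)) = T xor F = T
So (B) is true.

1 of the 2 statements is true ((B)).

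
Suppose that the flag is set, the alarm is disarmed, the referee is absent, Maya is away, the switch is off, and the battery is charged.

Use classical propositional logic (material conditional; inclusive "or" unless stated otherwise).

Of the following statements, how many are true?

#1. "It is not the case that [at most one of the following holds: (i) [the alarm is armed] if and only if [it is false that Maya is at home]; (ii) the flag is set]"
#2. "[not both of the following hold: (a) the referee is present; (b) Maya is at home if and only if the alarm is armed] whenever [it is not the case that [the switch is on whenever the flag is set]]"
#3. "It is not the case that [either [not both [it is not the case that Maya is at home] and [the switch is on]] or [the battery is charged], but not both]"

2

Let Q = "the alarm is armed" (False), S = "Maya is at home" (False), P = "the flag is set" (True), U = "the switch is on" (False), R = "the referee is present" (False), V = "the battery is charged" (True).

#1: Formalization: not ((Q iff not S) nand P)

not S = not False = True
Q iff not S = False iff True = False
(Q iff not S) nand P = False nand True = True
not ((Q iff not S) nand P) = not True = False
Thus #1 is false.

#2: In symbols: not (P -> U) -> (R nand (S iff Q))

P -> U = True -> False = False
not (P -> U) = not False = True
S iff Q = False iff False = True
R nand (S iff Q) = False nand True = True
not (P -> U) -> (R nand (S iff Q)) = True -> True = True
Hence #2 is true.

#3: Parsed as not ((not S nand U) xor V)

not S = not False = True
not S nand U = True nand False = True
(not S nand U) xor V = True xor True = False
not ((not S nand U) xor V) = not False = True
Hence #3 is true.

2 of the 3 statements are true.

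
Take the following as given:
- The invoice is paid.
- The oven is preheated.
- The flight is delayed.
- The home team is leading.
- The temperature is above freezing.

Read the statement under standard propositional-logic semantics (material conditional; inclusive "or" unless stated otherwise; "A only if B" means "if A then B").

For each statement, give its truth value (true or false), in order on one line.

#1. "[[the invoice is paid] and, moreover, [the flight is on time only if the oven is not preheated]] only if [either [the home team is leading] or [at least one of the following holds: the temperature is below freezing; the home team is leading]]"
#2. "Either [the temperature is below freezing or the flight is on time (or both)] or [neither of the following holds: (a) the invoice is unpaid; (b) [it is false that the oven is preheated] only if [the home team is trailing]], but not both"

Let W = "the invoice is paid" (T), M = "the flight is delayed" (T), N = "the oven is preheated" (T), D = "the home team is leading" (T), S = "the temperature is below freezing" (F).

#1: Parsed as (W ∧ (¬M → ¬N)) → (D ∨ (S ∨ D))

¬M = ¬T = F
¬N = ¬T = F
¬M → ¬N = F → F = T
W ∧ (¬M → ¬N) = T ∧ T = T
S ∨ D = F ∨ T = T
D ∨ (S ∨ D) = T ∨ T = T
(W ∧ (¬M → ¬N)) → (D ∨ (S ∨ D)) = T → T = T
Hence #1 is true.

#2: Formalization: (S ∨ ¬M) ⊕ (¬W ↓ (¬N → ¬D))

¬M = ¬T = F
S ∨ ¬M = F ∨ F = F
¬W = ¬T = F
¬N = ¬T = F
¬D = ¬T = F
¬N → ¬D = F → F = T
¬W ↓ (¬N → ¬D) = F ↓ T = F
(S ∨ ¬M) ⊕ (¬W ↓ (¬N → ¬D)) = F ⊕ F = F
Hence #2 is false.

#1 True, #2 False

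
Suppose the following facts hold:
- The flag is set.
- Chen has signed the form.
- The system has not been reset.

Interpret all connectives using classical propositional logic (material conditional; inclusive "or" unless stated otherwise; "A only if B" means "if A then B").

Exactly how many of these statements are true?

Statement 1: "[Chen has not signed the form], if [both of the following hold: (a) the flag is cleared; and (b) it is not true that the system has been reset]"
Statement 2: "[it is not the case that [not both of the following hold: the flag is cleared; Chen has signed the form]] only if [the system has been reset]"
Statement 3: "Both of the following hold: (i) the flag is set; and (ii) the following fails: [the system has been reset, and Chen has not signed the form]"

Let D = "the flag is set" (True), P = "the system has been reset" (False), H = "Chen has signed the form" (True).

Statement 1: Parsed as (not D and not P) -> not H

not D = not True = False
not P = not False = True
not D and not P = False and True = False
not H = not True = False
(not D and not P) -> not H = False -> False = True
So Statement 1 is true.

Statement 2: This is not (not D nand H) -> P.

not D = not True = False
not D nand H = False nand True = True
not (not D nand H) = not True = False
not (not D nand H) -> P = False -> False = True
Hence Statement 2 is true.

Statement 3: This is D and not (P and not H).

not H = not True = False
P and not H = False and False = False
not (P and not H) = not False = True
D and not (P and not H) = True and True = True
So Statement 3 is true.

Count: 3.

3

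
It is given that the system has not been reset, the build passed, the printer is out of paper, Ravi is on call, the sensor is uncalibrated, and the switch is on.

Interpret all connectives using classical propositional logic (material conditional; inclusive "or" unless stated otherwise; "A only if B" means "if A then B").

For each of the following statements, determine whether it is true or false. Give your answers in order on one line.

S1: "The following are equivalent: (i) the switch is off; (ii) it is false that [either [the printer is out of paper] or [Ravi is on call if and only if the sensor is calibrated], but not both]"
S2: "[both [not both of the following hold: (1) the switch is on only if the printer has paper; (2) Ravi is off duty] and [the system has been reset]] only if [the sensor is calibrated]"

Let V = "the switch is on" (T), R = "the printer has paper" (F), S = "Ravi is on call" (T), U = "the sensor is calibrated" (F), P = "the system has been reset" (F).

S1: In symbols: ¬V ↔ ¬(¬R ⊕ (S ↔ U))

¬V = ¬T = F
¬R = ¬F = T
S ↔ U = T ↔ F = F
¬R ⊕ (S ↔ U) = T ⊕ F = T
¬(¬R ⊕ (S ↔ U)) = ¬T = F
¬V ↔ ¬(¬R ⊕ (S ↔ U)) = F ↔ F = T
Hence S1 is true.

S2: Parsed as (((V → R) ↑ ¬S) ∧ P) → U

V → R = T → F = F
¬S = ¬T = F
(V → R) ↑ ¬S = F ↑ F = T
((V → R) ↑ ¬S) ∧ P = T ∧ F = F
(((V → R) ↑ ¬S) ∧ P) → U = F → F = T
So S2 is true.

S1 T / S2 T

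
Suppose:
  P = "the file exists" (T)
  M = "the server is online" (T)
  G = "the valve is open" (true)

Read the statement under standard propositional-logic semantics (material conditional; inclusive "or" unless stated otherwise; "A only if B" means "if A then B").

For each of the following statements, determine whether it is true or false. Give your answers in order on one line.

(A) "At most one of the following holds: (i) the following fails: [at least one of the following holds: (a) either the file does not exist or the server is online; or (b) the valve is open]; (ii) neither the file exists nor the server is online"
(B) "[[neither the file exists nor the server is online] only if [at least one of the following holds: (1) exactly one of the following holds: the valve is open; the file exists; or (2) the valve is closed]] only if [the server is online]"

(A): Formalization: ¬((¬P ∨ M) ∨ G) ↑ (P ↓ M)

¬P = ¬T = F
¬P ∨ M = F ∨ T = T
(¬P ∨ M) ∨ G = T ∨ T = T
¬((¬P ∨ M) ∨ G) = ¬T = F
P ↓ M = T ↓ T = F
¬((¬P ∨ M) ∨ G) ↑ (P ↓ M) = F ↑ F = T
Hence (A) is true.

(B): Parsed as ((P ↓ M) → ((G ⊕ P) ∨ ¬G)) → M

P ↓ M = T ↓ T = F
G ⊕ P = T ⊕ T = F
¬G = ¬T = F
(G ⊕ P) ∨ ¬G = F ∨ F = F
(P ↓ M) → ((G ⊕ P) ∨ ¬G) = F → F = T
((P ↓ M) → ((G ⊕ P) ∨ ¬G)) → M = T → T = T
So (B) is true.

(A) true / (B) true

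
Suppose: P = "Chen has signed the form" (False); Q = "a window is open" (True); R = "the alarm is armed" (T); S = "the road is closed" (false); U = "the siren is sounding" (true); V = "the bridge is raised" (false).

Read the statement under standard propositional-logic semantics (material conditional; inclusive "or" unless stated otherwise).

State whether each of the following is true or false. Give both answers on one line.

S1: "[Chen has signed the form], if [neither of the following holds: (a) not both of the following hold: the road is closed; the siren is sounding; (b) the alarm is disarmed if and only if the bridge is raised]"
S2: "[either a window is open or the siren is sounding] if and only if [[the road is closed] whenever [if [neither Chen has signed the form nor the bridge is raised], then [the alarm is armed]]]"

S1: Formalization: ((S nand U) nor (not R iff V)) -> P

S nand U = False nand True = True
not R = not True = False
not R iff V = False iff False = True
(S nand U) nor (not R iff V) = True nor True = False
((S nand U) nor (not R iff V)) -> P = False -> False = True
Hence S1 is true.

S2: In symbols: (Q or U) iff (((P nor V) -> R) -> S)

Q or U = True or True = True
P nor V = False nor False = True
(P nor V) -> R = True -> True = True
((P nor V) -> R) -> S = True -> False = False
(Q or U) iff (((P nor V) -> R) -> S) = True iff False = False
Thus S2 is false.

S1 T, S2 F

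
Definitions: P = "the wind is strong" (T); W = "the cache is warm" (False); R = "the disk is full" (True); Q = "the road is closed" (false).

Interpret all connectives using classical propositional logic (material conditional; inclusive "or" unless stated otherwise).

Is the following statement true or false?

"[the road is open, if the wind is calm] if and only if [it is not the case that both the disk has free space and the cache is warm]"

True

This is (not P -> not Q) iff (not R nand W).

not P = not True = False
not Q = not False = True
not P -> not Q = False -> True = True
not R = not True = False
not R nand W = False nand False = True
(not P -> not Q) iff (not R nand W) = True iff True = True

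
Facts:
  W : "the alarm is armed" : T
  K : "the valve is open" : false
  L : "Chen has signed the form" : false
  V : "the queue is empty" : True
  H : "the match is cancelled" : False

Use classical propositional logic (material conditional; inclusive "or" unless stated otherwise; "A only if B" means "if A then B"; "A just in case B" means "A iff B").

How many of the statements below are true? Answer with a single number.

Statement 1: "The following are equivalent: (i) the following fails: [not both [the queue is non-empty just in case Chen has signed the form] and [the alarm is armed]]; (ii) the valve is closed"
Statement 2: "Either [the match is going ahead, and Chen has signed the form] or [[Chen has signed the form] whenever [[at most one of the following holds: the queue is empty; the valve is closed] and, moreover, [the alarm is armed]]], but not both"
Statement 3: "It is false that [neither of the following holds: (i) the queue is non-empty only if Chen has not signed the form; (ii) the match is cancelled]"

Statement 1: In symbols: ¬((¬V ↔ L) ↑ W) ↔ ¬K

¬V = ¬T = F
¬V ↔ L = F ↔ F = T
(¬V ↔ L) ↑ W = T ↑ T = F
¬((¬V ↔ L) ↑ W) = ¬F = T
¬K = ¬F = T
¬((¬V ↔ L) ↑ W) ↔ ¬K = T ↔ T = T
Thus Statement 1 is true.

Statement 2: Parsed as (¬H ∧ L) ⊕ (((V ↑ ¬K) ∧ W) → L)

¬H = ¬F = T
¬H ∧ L = T ∧ F = F
¬K = ¬F = T
V ↑ ¬K = T ↑ T = F
(V ↑ ¬K) ∧ W = F ∧ T = F
((V ↑ ¬K) ∧ W) → L = F → F = T
(¬H ∧ L) ⊕ (((V ↑ ¬K) ∧ W) → L) = F ⊕ T = T
So Statement 2 is true.

Statement 3: This is ¬((¬V → ¬L) ↓ H).

¬V = ¬T = F
¬L = ¬F = T
¬V → ¬L = F → T = T
(¬V → ¬L) ↓ H = T ↓ F = F
¬((¬V → ¬L) ↓ H) = ¬F = T
So Statement 3 is true.

Count: 3.

3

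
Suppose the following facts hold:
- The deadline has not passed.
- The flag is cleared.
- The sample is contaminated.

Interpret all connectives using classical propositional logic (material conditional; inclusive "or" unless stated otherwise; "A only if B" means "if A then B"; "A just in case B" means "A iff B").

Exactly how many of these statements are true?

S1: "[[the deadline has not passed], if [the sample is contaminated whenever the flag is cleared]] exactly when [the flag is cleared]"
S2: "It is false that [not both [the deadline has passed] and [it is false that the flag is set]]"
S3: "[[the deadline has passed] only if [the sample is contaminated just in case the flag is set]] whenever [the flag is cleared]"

2

Let H = "the flag is set" (False), U = "the sample is contaminated" (True), K = "the deadline has passed" (False).

S1: Formalization: ((not H -> U) -> not K) iff not H

not H = not False = True
not H -> U = True -> True = True
not K = not False = True
(not H -> U) -> not K = True -> True = True
not H = not False = True
((not H -> U) -> not K) iff not H = True iff True = True
So S1 is true.

S2: This is not (K nand not H).

not H = not False = True
K nand not H = False nand True = True
not (K nand not H) = not True = False
Thus S2 is false.

S3: Parsed as not H -> (K -> (U iff H))

not H = not False = True
U iff H = True iff False = False
K -> (U iff H) = False -> False = True
not H -> (K -> (U iff H)) = True -> True = True
Thus S3 is true.

True statements: 2 (S1, S3).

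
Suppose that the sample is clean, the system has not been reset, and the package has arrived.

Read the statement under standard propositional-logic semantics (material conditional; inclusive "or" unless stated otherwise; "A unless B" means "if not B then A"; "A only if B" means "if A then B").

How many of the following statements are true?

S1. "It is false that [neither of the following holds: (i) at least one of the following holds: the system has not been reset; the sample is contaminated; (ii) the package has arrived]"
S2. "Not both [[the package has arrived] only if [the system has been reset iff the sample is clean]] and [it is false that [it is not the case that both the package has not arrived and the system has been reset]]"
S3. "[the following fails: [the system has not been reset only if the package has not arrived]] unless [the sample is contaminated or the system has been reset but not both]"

Let R = "the system has been reset" (False), M = "the sample is contaminated" (False), L = "the package has arrived" (True).

S1: In symbols: not ((not R or M) nor L)

not R = not False = True
not R or M = True or False = True
(not R or M) nor L = True nor True = False
not ((not R or M) nor L) = not False = True
Hence S1 is true.

S2: In symbols: (L -> (R iff not M)) nand not (not L nand R)

not M = not False = True
R iff not M = False iff True = False
L -> (R iff not M) = True -> False = False
not L = not True = False
not L nand R = False nand False = True
not (not L nand R) = not True = False
(L -> (R iff not M)) nand not (not L nand R) = False nand False = True
Thus S2 is true.

S3: This is not (not R -> not L) or (M xor R).

not R = not False = True
not L = not True = False
not R -> not L = True -> False = False
not (not R -> not L) = not False = True
M xor R = False xor False = False
not (not R -> not L) or (M xor R) = True or False = True
Thus S3 is true.

True statements: 3 (S1, S2, S3).

3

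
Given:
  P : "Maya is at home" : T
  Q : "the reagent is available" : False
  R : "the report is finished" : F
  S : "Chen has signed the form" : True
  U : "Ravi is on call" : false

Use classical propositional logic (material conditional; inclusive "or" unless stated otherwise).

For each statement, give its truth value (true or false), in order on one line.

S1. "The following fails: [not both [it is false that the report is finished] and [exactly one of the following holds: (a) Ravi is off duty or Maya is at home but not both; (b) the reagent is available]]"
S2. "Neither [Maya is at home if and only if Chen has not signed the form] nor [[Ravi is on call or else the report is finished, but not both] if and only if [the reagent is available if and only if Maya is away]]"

S1 false; S2 true

S1: In symbols: ¬(¬R ↑ ((¬U ⊕ P) ⊕ Q))

¬R = ¬F = T
¬U = ¬F = T
¬U ⊕ P = T ⊕ T = F
(¬U ⊕ P) ⊕ Q = F ⊕ F = F
¬R ↑ ((¬U ⊕ P) ⊕ Q) = T ↑ F = T
¬(¬R ↑ ((¬U ⊕ P) ⊕ Q)) = ¬T = F
Hence S1 is false.

S2: Parsed as (P ↔ ¬S) ↓ ((U ⊕ R) ↔ (Q ↔ ¬P))

¬S = ¬T = F
P ↔ ¬S = T ↔ F = F
U ⊕ R = F ⊕ F = F
¬P = ¬T = F
Q ↔ ¬P = F ↔ F = T
(U ⊕ R) ↔ (Q ↔ ¬P) = F ↔ T = F
(P ↔ ¬S) ↓ ((U ⊕ R) ↔ (Q ↔ ¬P)) = F ↓ F = T
Hence S2 is true.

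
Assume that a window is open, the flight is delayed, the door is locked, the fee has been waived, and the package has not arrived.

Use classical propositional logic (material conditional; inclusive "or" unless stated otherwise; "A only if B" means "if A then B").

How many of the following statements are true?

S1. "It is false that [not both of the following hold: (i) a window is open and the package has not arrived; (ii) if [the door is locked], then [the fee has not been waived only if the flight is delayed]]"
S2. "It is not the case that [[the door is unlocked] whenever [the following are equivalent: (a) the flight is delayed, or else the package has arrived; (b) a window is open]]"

2

Let V = "a window is open" (T), M = "the package has arrived" (F), N = "the door is locked" (T), U = "the fee has been waived" (T), G = "the flight is delayed" (T).

S1: Formalization: ~((V & ~M) nand (N -> (~U -> G)))

~M = ~F = T
V & ~M = T & T = T
~U = ~T = F
~U -> G = F -> T = T
N -> (~U -> G) = T -> T = T
(V & ~M) nand (N -> (~U -> G)) = T nand T = F
~((V & ~M) nand (N -> (~U -> G))) = ~F = T
Thus S1 is true.

S2: This is ~(((G | M) <-> V) -> ~N).

G | M = T | F = T
(G | M) <-> V = T <-> T = T
~N = ~T = F
((G | M) <-> V) -> ~N = T -> F = F
~(((G | M) <-> V) -> ~N) = ~F = T
So S2 is true.

Count: 2.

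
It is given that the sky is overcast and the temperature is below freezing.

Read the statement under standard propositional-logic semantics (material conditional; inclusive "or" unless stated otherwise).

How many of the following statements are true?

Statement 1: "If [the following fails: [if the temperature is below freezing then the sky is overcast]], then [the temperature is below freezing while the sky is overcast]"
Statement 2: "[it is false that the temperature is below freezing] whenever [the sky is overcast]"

1

Let Q = "the temperature is below freezing" (True), P = "the sky is overcast" (True).

Statement 1: This is not (Q -> P) -> (Q and P).

Q -> P = True -> True = True
not (Q -> P) = not True = False
Q and P = True and True = True
not (Q -> P) -> (Q and P) = False -> True = True
So Statement 1 is true.

Statement 2: In symbols: P -> not Q

not Q = not True = False
P -> not Q = True -> False = False
Hence Statement 2 is false.

Count: 1.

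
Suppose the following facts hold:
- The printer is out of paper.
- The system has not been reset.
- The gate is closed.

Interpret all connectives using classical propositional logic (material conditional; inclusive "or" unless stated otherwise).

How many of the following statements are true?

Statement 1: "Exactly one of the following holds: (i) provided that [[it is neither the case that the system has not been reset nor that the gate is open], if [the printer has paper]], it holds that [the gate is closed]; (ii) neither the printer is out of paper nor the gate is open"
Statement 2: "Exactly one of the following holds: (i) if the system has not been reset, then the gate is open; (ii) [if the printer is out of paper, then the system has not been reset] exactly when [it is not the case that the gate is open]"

Let H = "the printer has paper" (F), D = "the system has been reset" (F), M = "the gate is open" (F).

Statement 1: Parsed as ((H -> (~D nor M)) -> ~M) xor (~H nor M)

~D = ~F = T
~D nor M = T nor F = F
H -> (~D nor M) = F -> F = T
~M = ~F = T
(H -> (~D nor M)) -> ~M = T -> T = T
~H = ~F = T
~H nor M = T nor F = F
((H -> (~D nor M)) -> ~M) xor (~H nor M) = T xor F = T
Thus Statement 1 is true.

Statement 2: This is (~D -> M) xor ((~H -> ~D) <-> ~M).

~D = ~F = T
~D -> M = T -> F = F
~H = ~F = T
~D = ~F = T
~H -> ~D = T -> T = T
~M = ~F = T
(~H -> ~D) <-> ~M = T <-> T = T
(~D -> M) xor ((~H -> ~D) <-> ~M) = F xor T = T
Thus Statement 2 is true.

2 of the 2 statements are true.

2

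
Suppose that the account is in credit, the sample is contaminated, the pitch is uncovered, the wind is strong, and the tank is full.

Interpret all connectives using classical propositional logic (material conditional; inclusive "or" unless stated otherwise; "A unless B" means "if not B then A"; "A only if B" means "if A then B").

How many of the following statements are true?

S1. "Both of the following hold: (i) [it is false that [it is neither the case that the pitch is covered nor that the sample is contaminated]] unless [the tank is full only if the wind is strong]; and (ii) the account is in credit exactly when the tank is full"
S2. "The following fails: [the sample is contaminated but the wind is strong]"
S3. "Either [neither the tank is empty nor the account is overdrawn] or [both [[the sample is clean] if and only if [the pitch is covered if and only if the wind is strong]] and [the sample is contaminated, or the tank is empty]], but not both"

1

Let R = "the pitch is covered" (False), Q = "the sample is contaminated" (True), U = "the tank is full" (True), S = "the wind is strong" (True), P = "the account is overdrawn" (False).

S1: Formalization: (not (R nor Q) or (U -> S)) and (not P iff U)

R nor Q = False nor True = False
not (R nor Q) = not False = True
U -> S = True -> True = True
not (R nor Q) or (U -> S) = True or True = True
not P = not False = True
not P iff U = True iff True = True
(not (R nor Q) or (U -> S)) and (not P iff U) = True and True = True
Thus S1 is true.

S2: This is not (Q and S).

Q and S = True and True = True
not (Q and S) = not True = False
Hence S2 is false.

S3: Parsed as (not U nor P) xor ((not Q iff (R iff S)) and (Q or not U))

not U = not True = False
not U nor P = False nor False = True
not Q = not True = False
R iff S = False iff True = False
not Q iff (R iff S) = False iff False = True
not U = not True = False
Q or not U = True or False = True
(not Q iff (R iff S)) and (Q or not U) = True and True = True
(not U nor P) xor ((not Q iff (R iff S)) and (Q or not U)) = True xor True = False
Thus S3 is false.

True statements: 1.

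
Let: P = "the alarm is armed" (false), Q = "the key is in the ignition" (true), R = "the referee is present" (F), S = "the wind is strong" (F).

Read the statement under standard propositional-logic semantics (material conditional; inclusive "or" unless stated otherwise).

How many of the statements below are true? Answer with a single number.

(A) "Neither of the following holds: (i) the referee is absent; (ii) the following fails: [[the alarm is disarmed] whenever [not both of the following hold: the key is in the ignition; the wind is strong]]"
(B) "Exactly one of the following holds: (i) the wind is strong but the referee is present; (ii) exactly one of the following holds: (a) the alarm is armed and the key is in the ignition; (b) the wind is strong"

0

(A): Parsed as not R nor not ((Q nand S) -> not P)

not R = not False = True
Q nand S = True nand False = True
not P = not False = True
(Q nand S) -> not P = True -> True = True
not ((Q nand S) -> not P) = not True = False
not R nor not ((Q nand S) -> not P) = True nor False = False
So (A) is false.

(B): This is (S and R) xor ((P and Q) xor S).

S and R = False and False = False
P and Q = False and True = False
(P and Q) xor S = False xor False = False
(S and R) xor ((P and Q) xor S) = False xor False = False
So (B) is false.

Count: 0.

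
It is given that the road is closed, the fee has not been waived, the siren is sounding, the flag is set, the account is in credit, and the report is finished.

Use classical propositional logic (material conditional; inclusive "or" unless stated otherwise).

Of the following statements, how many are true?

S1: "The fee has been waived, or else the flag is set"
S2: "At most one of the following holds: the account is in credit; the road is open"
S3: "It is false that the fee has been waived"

3

Let D = "the fee has been waived" (F), W = "the flag is set" (T), K = "the account is overdrawn" (F), S = "the road is closed" (T).

S1: This is D | W.

D | W = F | T = T
Hence S1 is true.

S2: Parsed as ~K nand ~S

~K = ~F = T
~S = ~T = F
~K nand ~S = T nand F = T
Thus S2 is true.

S3: This is ~D.

~D = ~F = T
So S3 is true.

3 of the 3 statements are true (S1, S2, S3).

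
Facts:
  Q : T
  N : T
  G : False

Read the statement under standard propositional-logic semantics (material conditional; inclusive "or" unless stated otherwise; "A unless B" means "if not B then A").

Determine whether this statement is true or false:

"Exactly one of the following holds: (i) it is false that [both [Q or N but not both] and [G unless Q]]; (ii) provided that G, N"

False

Formalization: ~((Q xor N) & (G | Q)) xor (G -> N)

Q xor N = T xor T = F
G | Q = F | T = T
(Q xor N) & (G | Q) = F & T = F
~((Q xor N) & (G | Q)) = ~F = T
G -> N = F -> T = T
~((Q xor N) & (G | Q)) xor (G -> N) = T xor T = F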